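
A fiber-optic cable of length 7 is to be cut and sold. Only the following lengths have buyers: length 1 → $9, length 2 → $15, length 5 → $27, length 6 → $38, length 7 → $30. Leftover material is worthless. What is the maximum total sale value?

Let f[k] be the best obtainable value from length k. For each k, try every first piece i and keep the best of price[i] + f[k−i].
f[1] = 9
f[2] = max(9+9, 15+0) = 18
f[3] = max(9+18, 15+9) = 27
f[4] = max(9+27, 15+18) = 36
f[5] = max(9+36, 15+27, 27+0) = 45
f[6] = max(9+45, 15+36, 27+9, 38+0) = 54
f[7] = max(9+54, 15+45, 27+18, 38+9, 30+0) = 63
One optimal cutting: 1 + 1 + 1 + 1 + 1 + 1 + 1 → $63.

63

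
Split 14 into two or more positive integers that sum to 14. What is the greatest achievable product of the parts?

162

Let P[k] be the best product for length k (with at least one cut). For each first piece i, the rest contributes max(k−i, P[k−i]).
Small cases: P[2]=1, P[3]=2, P[4]=4, P[5]=6, P[6]=9, P[7]=12, P[8]=18.
P[9] = 3×max(6,9) = 3×9 = 27
P[10] = 2×max(8,18) = 2×18 = 36
P[11] = 2×max(9,27) = 2×27 = 54
P[12] = 3×max(9,27) = 3×27 = 81
P[13] = 2×max(11,54) = 2×54 = 108
P[14] = 2×max(12,81) = 2×81 = 162
One optimal split: 3 + 3 + 3 + 3 + 2; product 3×3×3×3×2 = 162.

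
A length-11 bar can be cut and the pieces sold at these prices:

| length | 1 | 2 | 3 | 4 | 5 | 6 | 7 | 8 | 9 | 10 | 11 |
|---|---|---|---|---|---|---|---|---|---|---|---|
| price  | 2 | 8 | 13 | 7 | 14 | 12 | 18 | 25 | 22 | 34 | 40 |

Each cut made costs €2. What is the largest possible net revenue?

Let v[k] be the best obtainable value from length k. For each k, try every first piece i and keep the best of price[i] + v[k−i] minus the 2 cut fee when i<k.
v[1] = 2
v[2] = 8
v[3] = 13
v[4] = 14  (first piece 2, then v[2]=8)
v[5] = 19  (first piece 2, then v[3]=13)
v[6] = 24  (first piece 3, then v[3]=13)
v[7] = 25  (first piece 2, then v[5]=19)
v[8] = 30  (first piece 2, then v[6]=24)
v[9] = 35  (first piece 3, then v[6]=24)
v[10] = 36  (first piece 2, then v[8]=30)
v[11] = 41  (first piece 2, then v[9]=35)
One optimal plan: pieces 3 + 3 + 3 + 2 (3 cuts) → €47 − €6 = €41.

41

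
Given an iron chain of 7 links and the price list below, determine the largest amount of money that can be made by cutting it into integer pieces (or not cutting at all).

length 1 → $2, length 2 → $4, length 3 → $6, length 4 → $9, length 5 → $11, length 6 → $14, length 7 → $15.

Build R[k] bottom-up: R[k] = max over allowed piece i of (p[i] + R[k−i]).
R[1] = 2
R[2] = max(2+2, 4+0) = 4
R[3] = max(2+4, 4+2, 6+0) = 6
R[4] = max(2+6, 4+4, 6+2, 9+0) = 9
R[5] = max(2+9, 4+6, 6+4, 9+2, 11+0) = 11
R[6] = max(2+11, 4+9, 6+6, 9+4, 11+2, 14+0) = 14
R[7] = max(2+14, 4+11, 6+9, …, 14+2, 15+0) = 16
One optimal cutting: 6 + 1 → $14 + $2 = $16.

16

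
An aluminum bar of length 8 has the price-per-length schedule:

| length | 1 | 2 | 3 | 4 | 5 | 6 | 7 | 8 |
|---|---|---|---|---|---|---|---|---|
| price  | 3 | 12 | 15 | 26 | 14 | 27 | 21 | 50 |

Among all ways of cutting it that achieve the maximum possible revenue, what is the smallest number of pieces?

2

Build r[k] bottom-up: r[k] = max over allowed piece i of (p[i] + r[k−i]).
r[1] = 3
r[2] = max(3+3, 12+0) = 12
r[3] = max(3+12, 12+3, 15+0) = 15
r[4] = max(3+15, 12+12, 15+3, 26+0) = 26
r[5] = max(3+26, 12+15, 15+12, 26+3, 14+0) = 29
r[6] = max(3+29, 12+26, 15+15, 26+12, 14+3, 27+0) = 38
r[7] = max(3+38, 12+29, 15+26, …, 27+3, 21+0) = 41
r[8] = max(3+41, 12+38, 15+29, …, 21+3, 50+0) = 52
Maximum revenue is $52.
Now minimize piece count subject to staying optimal: for each k, pieces[k] = 1 + min over i with p[i]+r[k−i]=r[k] of pieces[k−i].
pieces[5] = 2
pieces[6] = 2
pieces[7] = 2
pieces[8] = 2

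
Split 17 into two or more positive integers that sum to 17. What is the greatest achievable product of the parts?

486

Let P[k] be the best product for length k (with at least one cut). For each first piece i, the rest contributes max(k−i, P[k−i]).
P[2] = 1·max(1,0) = 1·1 = 1
P[3] = 1·max(2,1) = 1·2 = 2
P[4] = 2·max(2,1) = 2·2 = 4
P[5] = 2·max(3,2) = 2·3 = 6
P[6] = 3·max(3,2) = 3·3 = 9
P[7] = 2·max(5,6) = 2·6 = 12
P[8] = 2·max(6,9) = 2·9 = 18
P[9] = 3·max(6,9) = 3·9 = 27
P[10] = 2·max(8,18) = 2·18 = 36
P[11] = 2·max(9,27) = 2·27 = 54
P[12] = 3·max(9,27) = 3·27 = 81
P[13] = 2·max(11,54) = 2·54 = 108
P[14] = 2·max(12,81) = 2·81 = 162
P[15] = 3·max(12,81) = 3·81 = 243
P[16] = 2·max(14,162) = 2·162 = 324
P[17] = 2·max(15,243) = 2·243 = 486
One optimal split: 3 + 3 + 3 + 3 + 3 + 2; product 3·3·3·3·3·2 = 486.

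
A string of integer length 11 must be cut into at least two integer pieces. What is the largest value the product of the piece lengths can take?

Let g[k] be the best product for length k (with at least one cut). For each first piece i, the rest contributes max(k−i, g[k−i]).
g[2] = 1·max(1,0) = 1·1 = 1
g[3] = 1·max(2,1) = 1·2 = 2
g[4] = 2·max(2,1) = 2·2 = 4
g[5] = 2·max(3,2) = 2·3 = 6
g[6] = 3·max(3,2) = 3·3 = 9
g[7] = 2·max(5,6) = 2·6 = 12
g[8] = 2·max(6,9) = 2·9 = 18
g[9] = 3·max(6,9) = 3·9 = 27
g[10] = 2·max(8,18) = 2·18 = 36
g[11] = 2·max(9,27) = 2·27 = 54
One optimal split: 3 + 3 + 3 + 2; product 3·3·3·2 = 54.

54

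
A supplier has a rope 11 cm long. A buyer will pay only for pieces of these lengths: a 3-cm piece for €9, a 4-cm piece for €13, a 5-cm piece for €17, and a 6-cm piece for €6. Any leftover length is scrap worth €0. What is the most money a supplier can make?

35

Build f[k] bottom-up: f[k] = max over allowed piece i of (p[i] + f[k−i]).
f[1] = 0
f[2] = 0
f[3] = 9
f[4] = 13
f[5] = 17
f[6] = 18  (first piece 3, then f[3]=9)
f[7] = 22  (first piece 3, then f[4]=13)
f[8] = 26  (first piece 3, then f[5]=17)
f[9] = 30  (first piece 4, then f[5]=17)
f[10] = 34  (first piece 5, then f[5]=17)
f[11] = 35  (first piece 3, then f[8]=26)
One optimal cutting: 5 + 3 + 3 → €35.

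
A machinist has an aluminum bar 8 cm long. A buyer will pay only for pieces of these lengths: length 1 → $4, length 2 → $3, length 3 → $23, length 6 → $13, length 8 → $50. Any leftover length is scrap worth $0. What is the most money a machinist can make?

Build r[k] bottom-up: r[k] = max over allowed piece i of (p[i] + r[k−i]).
r[1] = 4
r[2] = 8  (first piece 1, then r[1]=4)
r[3] = 23
r[4] = 27  (first piece 1, then r[3]=23)
r[5] = 31  (first piece 1, then r[4]=27)
r[6] = 46  (first piece 3, then r[3]=23)
r[7] = 50  (first piece 1, then r[6]=46)
r[8] = 54  (first piece 1, then r[7]=50)
One optimal cutting: 3 + 3 + 1 + 1 → $54.

54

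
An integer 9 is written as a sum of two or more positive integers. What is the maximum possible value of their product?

27

Let prod[k] be the best product for length k (with at least one cut). For each first piece i, the rest contributes max(k−i, prod[k−i]).
prod[2] = 1×max(1,0) = 1×1 = 1
prod[3] = 1×max(2,1) = 1×2 = 2
prod[4] = 2×max(2,1) = 2×2 = 4
prod[5] = 2×max(3,2) = 2×3 = 6
prod[6] = 3×max(3,2) = 3×3 = 9
prod[7] = 2×max(5,6) = 2×6 = 12
prod[8] = 2×max(6,9) = 2×9 = 18
prod[9] = 3×max(6,9) = 3×9 = 27
One optimal split: 3 + 3 + 3; product 3×3×3 = 27.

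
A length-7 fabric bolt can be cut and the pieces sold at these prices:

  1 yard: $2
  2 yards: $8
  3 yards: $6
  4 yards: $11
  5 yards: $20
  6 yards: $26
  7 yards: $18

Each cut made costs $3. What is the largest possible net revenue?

Build r[k] bottom-up: r[k] = max over allowed piece i of (p[i] + r[k−i]) − 3 per cut.
r[1] = 2
r[2] = max(2+2-3, 8+0) = 8
r[3] = max(2+8-3, 8+2-3, 6+0) = 7
r[4] = max(2+7-3, 8+8-3, 6+2-3, 11+0) = 13
r[5] = max(2+13-3, 8+7-3, 6+8-3, 11+2-3, 20+0) = 20
r[6] = max(2+20-3, 8+13-3, 6+7-3, 11+8-3, 20+2-3, 26+0) = 26
r[7] = max(2+26-3, 8+20-3, 6+13-3, …, 26+2-3, 18+0) = 25
One optimal plan: pieces 6 + 1 (1 cut) → $28 − $3 = $25.

25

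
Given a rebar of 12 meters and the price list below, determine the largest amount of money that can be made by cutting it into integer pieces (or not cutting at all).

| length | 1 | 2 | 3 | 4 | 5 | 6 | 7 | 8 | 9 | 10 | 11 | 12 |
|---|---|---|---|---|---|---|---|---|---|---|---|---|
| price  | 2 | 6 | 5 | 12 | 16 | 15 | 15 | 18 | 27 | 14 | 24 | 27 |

38

Consider every possible first cut. R[k] is the best of p[i]+R[k−i] over all sellable i≤k.
R[1] = 2
R[2] = 6
R[3] = 8  (first piece 1, then R[2]=6)
R[4] = 12  (first piece 2, then R[2]=6)
R[5] = 16
R[6] = 18  (first piece 1, then R[5]=16)
R[7] = 22  (first piece 2, then R[5]=16)
R[8] = 24  (first piece 1, then R[7]=22)
R[9] = 28  (first piece 2, then R[7]=22)
R[10] = 32  (first piece 5, then R[5]=16)
R[11] = 34  (first piece 1, then R[10]=32)
R[12] = 38  (first piece 2, then R[10]=32)
One optimal cutting: 5 + 5 + 2 → ₹16 + ₹16 + ₹6 = ₹38.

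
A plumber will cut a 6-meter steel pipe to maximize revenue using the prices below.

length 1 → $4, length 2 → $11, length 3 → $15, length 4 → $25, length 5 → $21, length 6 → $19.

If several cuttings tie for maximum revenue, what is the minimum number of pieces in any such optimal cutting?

Consider every possible first cut. r[k] is the best of p[i]+r[k−i] over all sellable i≤k.
r[1] = 4
r[2] = 11
r[3] = 15  (first piece 1, then r[2]=11)
r[4] = 25
r[5] = 29  (first piece 1, then r[4]=25)
r[6] = 36  (first piece 2, then r[4]=25)
Maximum revenue is $36.
Now minimize piece count subject to staying optimal: for each k, pieces[k] = 1 + min over i with p[i]+r[k−i]=r[k] of pieces[k−i].
pieces[3] = 1
pieces[4] = 1
pieces[5] = 2
pieces[6] = 2

2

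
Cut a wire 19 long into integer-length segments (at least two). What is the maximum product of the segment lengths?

972

Fill P[k] for k=2..19: at each k try every first piece i and multiply by the better of (k−i) uncut or P[k−i].
P[2] = 1×max(1,0) = 1×1 = 1
P[3] = max(1×2, 2×1) = 2
P[4] = max(1×3, 2×2, 3×1) = 4
P[5] = max(1×4, 2×3, 3×2, 4×1) = 6
P[6] = max(1×6, 2×4, 3×3, 4×2, 5×1) = 9
P[7] = max(1×9, 2×6, 3×4, 4×3, 5×2, 6×1) = 12
P[8] = max(1×12, 2×9, 3×6, …, 6×2, 7×1) = 18
P[9] = max(1×18, 2×12, 3×9, …, 7×2, 8×1) = 27
P[10] = max(1×27, 2×18, 3×12, …, 8×2, 9×1) = 36
P[11] = max(1×36, 2×27, 3×18, …, 9×2, 10×1) = 54
P[12] = max(1×54, 2×36, 3×27, …, 10×2, 11×1) = 81
P[13] = max(1×81, 2×54, 3×36, …, 11×2, 12×1) = 108
P[14] = max(1×108, 2×81, 3×54, …, 12×2, 13×1) = 162
P[15] = max(1×162, 2×108, 3×81, …, 13×2, 14×1) = 243
P[16] = max(1×243, 2×162, 3×108, …, 14×2, 15×1) = 324
P[17] = max(1×324, 2×243, 3×162, …, 15×2, 16×1) = 486
P[18] = max(1×486, 2×324, 3×243, …, 16×2, 17×1) = 729
P[19] = max(1×729, 2×486, 3×324, …, 17×2, 18×1) = 972
One optimal split: 3 + 3 + 3 + 3 + 3 + 2 + 2; product 3×3×3×3×3×2×2 = 972.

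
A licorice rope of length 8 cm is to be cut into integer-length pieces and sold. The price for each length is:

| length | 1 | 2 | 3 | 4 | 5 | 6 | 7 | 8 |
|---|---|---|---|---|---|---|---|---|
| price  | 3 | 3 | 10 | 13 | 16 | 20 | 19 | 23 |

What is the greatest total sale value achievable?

Consider every possible first cut. R[k] is the best of p[i]+R[k−i] over all sellable i≤k.
R[1] = 3
R[2] = max(3+3, 3+0) = 6
R[3] = max(3+6, 3+3, 10+0) = 10
R[4] = max(3+10, 3+6, 10+3, 13+0) = 13
R[5] = max(3+13, 3+10, 10+6, 13+3, 16+0) = 16
R[6] = max(3+16, 3+13, 10+10, 13+6, 16+3, 20+0) = 20
R[7] = max(3+20, 3+16, 10+13, …, 20+3, 19+0) = 23
R[8] = max(3+23, 3+20, 10+16, …, 19+3, 23+0) = 26
One optimal cutting: 3 + 3 + 1 + 1 → ¢10 + ¢10 + ¢3 + ¢3 = ¢26.

26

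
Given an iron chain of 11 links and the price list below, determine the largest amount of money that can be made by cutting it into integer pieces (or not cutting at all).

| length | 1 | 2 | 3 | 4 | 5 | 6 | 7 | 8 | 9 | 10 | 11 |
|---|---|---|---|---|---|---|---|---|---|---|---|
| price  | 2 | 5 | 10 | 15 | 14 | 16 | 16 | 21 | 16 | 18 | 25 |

Consider every possible first cut. r[k] is the best of p[i]+r[k−i] over all sellable i≤k.
r[1] = 2
r[2] = 5
r[3] = 10
r[4] = 15
r[5] = 17  (first piece 1, then r[4]=15)
r[6] = 20  (first piece 2, then r[4]=15)
r[7] = 25  (first piece 3, then r[4]=15)
r[8] = 30  (first piece 4, then r[4]=15)
r[9] = 32  (first piece 1, then r[8]=30)
r[10] = 35  (first piece 2, then r[8]=30)
r[11] = 40  (first piece 3, then r[8]=30)
One optimal cutting: 4 + 4 + 3 → $15 + $15 + $10 = $40.

40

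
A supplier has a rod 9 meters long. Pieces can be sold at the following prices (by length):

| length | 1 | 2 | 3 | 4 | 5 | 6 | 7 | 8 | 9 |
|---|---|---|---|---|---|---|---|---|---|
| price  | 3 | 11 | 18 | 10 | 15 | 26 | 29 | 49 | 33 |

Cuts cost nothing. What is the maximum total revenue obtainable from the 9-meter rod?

Build best[k] bottom-up: best[k] = max over allowed piece i of (p[i] + best[k−i]).
best[1] = 3
best[2] = 11
best[3] = 18
best[4] = 22  (first piece 2, then best[2]=11)
best[5] = 29  (first piece 2, then best[3]=18)
best[6] = 36  (first piece 3, then best[3]=18)
best[7] = 40  (first piece 2, then best[5]=29)
best[8] = 49
best[9] = 54  (first piece 3, then best[6]=36)
One optimal cutting: 3 + 3 + 3 → $18 + $18 + $18 = $54.

54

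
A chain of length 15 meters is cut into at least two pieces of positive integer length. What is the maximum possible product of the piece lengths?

Let f[k] be the best product for length k (with at least one cut). For each first piece i, the rest contributes max(k−i, f[k−i]).
Small cases: f[2]=1, f[3]=2, f[4]=4, f[5]=6, f[6]=9, f[7]=12.
f[8] = 2·max(6,9) = 2·9 = 18
f[9] = 3·max(6,9) = 3·9 = 27
f[10] = 2·max(8,18) = 2·18 = 36
f[11] = 2·max(9,27) = 2·27 = 54
f[12] = 3·max(9,27) = 3·27 = 81
f[13] = 2·max(11,54) = 2·54 = 108
f[14] = 2·max(12,81) = 2·81 = 162
f[15] = 3·max(12,81) = 3·81 = 243
One optimal split: 3 + 3 + 3 + 3 + 3; product 3·3·3·3·3 = 243.

243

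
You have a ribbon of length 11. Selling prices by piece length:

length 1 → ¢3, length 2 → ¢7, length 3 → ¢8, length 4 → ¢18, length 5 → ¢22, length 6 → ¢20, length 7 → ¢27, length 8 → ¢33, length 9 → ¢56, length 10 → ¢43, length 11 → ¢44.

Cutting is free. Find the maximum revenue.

Let R[k] be the best obtainable value from length k. For each k, try every first piece i and keep the best of price[i] + R[k−i].
R[1] = 3
R[2] = 7
R[3] = 10  (first piece 1, then R[2]=7)
R[4] = 18
R[5] = 22
R[6] = 25  (first piece 1, then R[5]=22)
R[7] = 29  (first piece 2, then R[5]=22)
R[8] = 36  (first piece 4, then R[4]=18)
R[9] = 56
R[10] = 59  (first piece 1, then R[9]=56)
R[11] = 63  (first piece 2, then R[9]=56)
One optimal cutting: 9 + 2 → ¢56 + ¢7 = ¢63.

63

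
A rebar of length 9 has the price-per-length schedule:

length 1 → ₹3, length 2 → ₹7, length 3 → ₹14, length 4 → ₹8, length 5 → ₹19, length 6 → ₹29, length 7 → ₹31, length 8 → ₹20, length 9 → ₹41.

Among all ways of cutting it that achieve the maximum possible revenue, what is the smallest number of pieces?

Build r[k] bottom-up: r[k] = max over allowed piece i of (p[i] + r[k−i]).
r[1] = 3
r[2] = 7
r[3] = 14
r[4] = 17  (first piece 1, then r[3]=14)
r[5] = 21  (first piece 2, then r[3]=14)
r[6] = 29
r[7] = 32  (first piece 1, then r[6]=29)
r[8] = 36  (first piece 2, then r[6]=29)
r[9] = 43  (first piece 3, then r[6]=29)
Maximum revenue is ₹43.
Now minimize piece count subject to staying optimal: for each k, pieces[k] = 1 + min over i with p[i]+r[k−i]=r[k] of pieces[k−i].
pieces[6] = 1
pieces[7] = 2
pieces[8] = 2
pieces[9] = 2

2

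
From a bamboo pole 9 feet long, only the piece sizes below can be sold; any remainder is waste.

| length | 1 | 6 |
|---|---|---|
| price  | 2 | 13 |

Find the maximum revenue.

19

Let best[k] be the best obtainable value from length k. For each k, try every first piece i and keep the best of price[i] + best[k−i].
best[1] = 2
best[2] = 4  (first piece 1, then best[1]=2)
best[3] = 6  (first piece 1, then best[2]=4)
best[4] = 8  (first piece 1, then best[3]=6)
best[5] = 10  (first piece 1, then best[4]=8)
best[6] = 13
best[7] = 15  (first piece 1, then best[6]=13)
best[8] = 17  (first piece 1, then best[7]=15)
best[9] = 19  (first piece 1, then best[8]=17)
One optimal cutting: 6 + 1 + 1 + 1 → $19.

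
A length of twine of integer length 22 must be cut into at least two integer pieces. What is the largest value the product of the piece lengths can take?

2916

Fill P[k] for k=2..22: at each k try every first piece i and multiply by the better of (k−i) uncut or P[k−i].
Small cases: P[2]=1, P[3]=2, P[4]=4, P[5]=6, P[6]=9, P[7]=12, P[8]=18, P[9]=27, P[10]=36, P[11]=54, P[12]=81, P[13]=108, P[14]=162.
P[15] = max(1×162, 2×108, 3×81, …, 13×2, 14×1) = 243
P[16] = max(1×243, 2×162, 3×108, …, 14×2, 15×1) = 324
P[17] = max(1×324, 2×243, 3×162, …, 15×2, 16×1) = 486
P[18] = max(1×486, 2×324, 3×243, …, 16×2, 17×1) = 729
P[19] = max(1×729, 2×486, 3×324, …, 17×2, 18×1) = 972
P[20] = max(1×972, 2×729, 3×486, …, 18×2, 19×1) = 1458
P[21] = max(1×1458, 2×972, 3×729, …, 19×2, 20×1) = 2187
P[22] = max(1×2187, 2×1458, 3×972, …, 20×2, 21×1) = 2916
One optimal split: 3 + 3 + 3 + 3 + 3 + 3 + 2 + 2; product 3×3×3×3×3×3×2×2 = 2916.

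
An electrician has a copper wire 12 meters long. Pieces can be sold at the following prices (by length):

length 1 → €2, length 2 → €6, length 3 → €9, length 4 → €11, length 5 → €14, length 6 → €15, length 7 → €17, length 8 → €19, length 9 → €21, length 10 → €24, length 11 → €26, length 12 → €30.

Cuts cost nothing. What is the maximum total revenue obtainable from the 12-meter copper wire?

36

Build best[k] bottom-up: best[k] = max over allowed piece i of (p[i] + best[k−i]).
best[1] = 2
best[2] = max(2+2, 6+0) = 6
best[3] = max(2+6, 6+2, 9+0) = 9
best[4] = max(2+9, 6+6, 9+2, 11+0) = 12
best[5] = max(2+12, 6+9, 9+6, 11+2, 14+0) = 15
best[6] = max(2+15, 6+12, 9+9, 11+6, 14+2, 15+0) = 18
best[7] = max(2+18, 6+15, 9+12, …, 15+2, 17+0) = 21
best[8] = max(2+21, 6+18, 9+15, …, 17+2, 19+0) = 24
best[9] = max(2+24, 6+21, 9+18, …, 19+2, 21+0) = 27
best[10] = max(2+27, 6+24, 9+21, …, 21+2, 24+0) = 30
best[11] = max(2+30, 6+27, 9+24, …, 24+2, 26+0) = 33
best[12] = max(2+33, 6+30, 9+27, …, 26+2, 30+0) = 36
One optimal cutting: 2 + 2 + 2 + 2 + 2 + 2 → €6 + €6 + €6 + €6 + €6 + €6 = €36.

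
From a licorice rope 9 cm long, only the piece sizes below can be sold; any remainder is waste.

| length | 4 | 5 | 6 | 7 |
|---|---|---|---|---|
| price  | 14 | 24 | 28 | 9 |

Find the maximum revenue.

38

Let f[k] be the best obtainable value from length k. For each k, try every first piece i and keep the best of price[i] + f[k−i].
f[1] = 0
f[2] = 0
f[3] = 0
f[4] = 14
f[5] = 24
f[6] = 28
f[7] = 28
f[8] = 28
f[9] = 38  (first piece 4, then f[5]=24)
One optimal cutting: 5 + 4 → ¢38.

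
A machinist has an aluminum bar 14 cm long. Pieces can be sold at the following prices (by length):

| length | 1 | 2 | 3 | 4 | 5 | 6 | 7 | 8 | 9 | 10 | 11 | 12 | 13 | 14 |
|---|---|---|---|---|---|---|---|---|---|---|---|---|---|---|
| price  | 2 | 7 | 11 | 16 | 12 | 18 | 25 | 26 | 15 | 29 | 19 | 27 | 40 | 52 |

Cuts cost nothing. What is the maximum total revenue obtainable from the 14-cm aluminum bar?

Build best[k] bottom-up: best[k] = max over allowed piece i of (p[i] + best[k−i]).
best[1] = 2
best[2] = max(2+2, 7+0) = 7
best[3] = max(2+7, 7+2, 11+0) = 11
best[4] = max(2+11, 7+7, 11+2, 16+0) = 16
best[5] = max(2+16, 7+11, 11+7, 16+2, 12+0) = 18
best[6] = max(2+18, 7+16, 11+11, 16+7, 12+2, 18+0) = 23
best[7] = max(2+23, 7+18, 11+16, …, 18+2, 25+0) = 27
best[8] = max(2+27, 7+23, 11+18, …, 25+2, 26+0) = 32
best[9] = max(2+32, 7+27, 11+23, …, 26+2, 15+0) = 34
best[10] = max(2+34, 7+32, 11+27, …, 15+2, 29+0) = 39
best[11] = max(2+39, 7+34, 11+32, …, 29+2, 19+0) = 43
best[12] = max(2+43, 7+39, 11+34, …, 19+2, 27+0) = 48
best[13] = max(2+48, 7+43, 11+39, …, 27+2, 40+0) = 50
best[14] = max(2+50, 7+48, 11+43, …, 40+2, 52+0) = 55
One optimal cutting: 4 + 4 + 4 + 2 → $16 + $16 + $16 + $7 = $55.

55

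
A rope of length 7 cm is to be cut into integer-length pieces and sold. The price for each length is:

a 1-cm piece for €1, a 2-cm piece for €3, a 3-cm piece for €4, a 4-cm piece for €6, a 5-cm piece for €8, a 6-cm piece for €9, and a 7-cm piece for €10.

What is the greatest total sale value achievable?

Consider every possible first cut. R[k] is the best of p[i]+R[k−i] over all sellable i≤k.
R[1] = 1
R[2] = max(1+1, 3+0) = 3
R[3] = max(1+3, 3+1, 4+0) = 4
R[4] = max(1+4, 3+3, 4+1, 6+0) = 6
R[5] = max(1+6, 3+4, 4+3, 6+1, 8+0) = 8
R[6] = max(1+8, 3+6, 4+4, 6+3, 8+1, 9+0) = 9
R[7] = max(1+9, 3+8, 4+6, …, 9+1, 10+0) = 11
One optimal cutting: 5 + 2 → €8 + €3 = €11.

11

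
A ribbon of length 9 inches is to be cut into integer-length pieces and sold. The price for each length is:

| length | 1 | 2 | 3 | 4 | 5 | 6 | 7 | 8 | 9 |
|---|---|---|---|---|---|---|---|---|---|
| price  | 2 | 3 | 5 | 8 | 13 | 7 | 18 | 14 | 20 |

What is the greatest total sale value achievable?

Let best[k] be the best obtainable value from length k. For each k, try every first piece i and keep the best of price[i] + best[k−i].
best[1] = 2
best[2] = max(2+2, 3+0) = 4
best[3] = max(2+4, 3+2, 5+0) = 6
best[4] = max(2+6, 3+4, 5+2, 8+0) = 8
best[5] = max(2+8, 3+6, 5+4, 8+2, 13+0) = 13
best[6] = max(2+13, 3+8, 5+6, 8+4, 13+2, 7+0) = 15
best[7] = max(2+15, 3+13, 5+8, …, 7+2, 18+0) = 18
best[8] = max(2+18, 3+15, 5+13, …, 18+2, 14+0) = 20
best[9] = max(2+20, 3+18, 5+15, …, 14+2, 20+0) = 22
One optimal cutting: 7 + 1 + 1 → ¢18 + ¢2 + ¢2 = ¢22.

22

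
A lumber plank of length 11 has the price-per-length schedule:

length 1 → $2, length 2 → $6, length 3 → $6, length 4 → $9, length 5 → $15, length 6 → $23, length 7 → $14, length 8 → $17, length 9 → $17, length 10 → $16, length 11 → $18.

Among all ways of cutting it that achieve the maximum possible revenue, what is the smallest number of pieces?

Let r[k] be the best obtainable value from length k. For each k, try every first piece i and keep the best of price[i] + r[k−i].
r[1] = 2
r[2] = max(2+2, 6+0) = 6
r[3] = max(2+6, 6+2, 6+0) = 8
r[4] = max(2+8, 6+6, 6+2, 9+0) = 12
r[5] = max(2+12, 6+8, 6+6, 9+2, 15+0) = 15
r[6] = max(2+15, 6+12, 6+8, 9+6, 15+2, 23+0) = 23
r[7] = max(2+23, 6+15, 6+12, …, 23+2, 14+0) = 25
r[8] = max(2+25, 6+23, 6+15, …, 14+2, 17+0) = 29
r[9] = max(2+29, 6+25, 6+23, …, 17+2, 17+0) = 31
r[10] = max(2+31, 6+29, 6+25, …, 17+2, 16+0) = 35
r[11] = max(2+35, 6+31, 6+29, …, 16+2, 18+0) = 38
Maximum revenue is $38.
Now minimize piece count subject to staying optimal: for each k, pieces[k] = 1 + min over i with p[i]+r[k−i]=r[k] of pieces[k−i].
pieces[8] = 2
pieces[9] = 3
pieces[10] = 3
pieces[11] = 2

2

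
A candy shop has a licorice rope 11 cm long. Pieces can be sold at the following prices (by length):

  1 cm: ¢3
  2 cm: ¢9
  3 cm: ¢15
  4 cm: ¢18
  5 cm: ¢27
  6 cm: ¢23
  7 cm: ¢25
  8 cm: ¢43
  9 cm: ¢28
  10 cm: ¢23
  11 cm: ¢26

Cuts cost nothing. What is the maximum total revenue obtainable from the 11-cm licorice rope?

58

Let R[k] be the best obtainable value from length k. For each k, try every first piece i and keep the best of price[i] + R[k−i].
R[1] = 3
R[2] = max(3+3, 9+0) = 9
R[3] = max(3+9, 9+3, 15+0) = 15
R[4] = max(3+15, 9+9, 15+3, 18+0) = 18
R[5] = max(3+18, 9+15, 15+9, 18+3, 27+0) = 27
R[6] = max(3+27, 9+18, 15+15, 18+9, 27+3, 23+0) = 30
R[7] = max(3+30, 9+27, 15+18, …, 23+3, 25+0) = 36
R[8] = max(3+36, 9+30, 15+27, …, 25+3, 43+0) = 43
R[9] = max(3+43, 9+36, 15+30, …, 43+3, 28+0) = 46
R[10] = max(3+46, 9+43, 15+36, …, 28+3, 23+0) = 54
R[11] = max(3+54, 9+46, 15+43, …, 23+3, 26+0) = 58
One optimal cutting: 8 + 3 → ¢43 + ¢15 = ¢58.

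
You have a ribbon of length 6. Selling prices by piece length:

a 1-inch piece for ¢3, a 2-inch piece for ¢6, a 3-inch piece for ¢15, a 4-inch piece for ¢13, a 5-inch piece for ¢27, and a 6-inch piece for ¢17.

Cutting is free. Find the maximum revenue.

Consider every possible first cut. R[k] is the best of p[i]+R[k−i] over all sellable i≤k.
R[1] = 3
R[2] = 6  (first piece 1, then R[1]=3)
R[3] = 15
R[4] = 18  (first piece 1, then R[3]=15)
R[5] = 27
R[6] = 30  (first piece 1, then R[5]=27)
One optimal cutting: 5 + 1 → ¢27 + ¢3 = ¢30.

30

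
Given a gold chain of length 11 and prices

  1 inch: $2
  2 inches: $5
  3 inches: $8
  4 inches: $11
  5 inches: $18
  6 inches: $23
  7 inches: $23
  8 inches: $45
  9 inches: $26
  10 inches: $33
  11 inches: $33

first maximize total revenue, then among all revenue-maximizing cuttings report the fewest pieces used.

2

Let r[k] be the best obtainable value from length k. For each k, try every first piece i and keep the best of price[i] + r[k−i].
r[1] = 2
r[2] = 5
r[3] = 8
r[4] = 11
r[5] = 18
r[6] = 23
r[7] = 25  (first piece 1, then r[6]=23)
r[8] = 45
r[9] = 47  (first piece 1, then r[8]=45)
r[10] = 50  (first piece 2, then r[8]=45)
r[11] = 53  (first piece 3, then r[8]=45)
Maximum revenue is $53.
Now minimize piece count subject to staying optimal: for each k, pieces[k] = 1 + min over i with p[i]+r[k−i]=r[k] of pieces[k−i].
pieces[8] = 1
pieces[9] = 2
pieces[10] = 2
pieces[11] = 2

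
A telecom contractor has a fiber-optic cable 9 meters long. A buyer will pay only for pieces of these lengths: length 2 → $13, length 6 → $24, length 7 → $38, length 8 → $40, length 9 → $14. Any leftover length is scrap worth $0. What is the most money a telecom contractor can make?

Let best[k] be the best obtainable value from length k. For each k, try every first piece i and keep the best of price[i] + best[k−i].
best[1] = 0
best[2] = 13
best[3] = 13
best[4] = 26  (first piece 2, then best[2]=13)
best[5] = 26
best[6] = 39  (first piece 2, then best[4]=26)
best[7] = 39
best[8] = 52  (first piece 2, then best[6]=39)
best[9] = 52
One optimal cutting: pieces 2 + 2 + 2 + 2 with 1 meter of scrap → $52.

52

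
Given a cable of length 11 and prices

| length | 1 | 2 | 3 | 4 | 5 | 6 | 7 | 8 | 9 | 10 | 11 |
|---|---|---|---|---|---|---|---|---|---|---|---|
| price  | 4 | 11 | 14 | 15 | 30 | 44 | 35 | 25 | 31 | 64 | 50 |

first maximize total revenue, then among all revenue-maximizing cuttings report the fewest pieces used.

2

Build r[k] bottom-up: r[k] = max over allowed piece i of (p[i] + r[k−i]).
r[1] = 4
r[2] = 11
r[3] = 15  (first piece 1, then r[2]=11)
r[4] = 22  (first piece 2, then r[2]=11)
r[5] = 30
r[6] = 44
r[7] = 48  (first piece 1, then r[6]=44)
r[8] = 55  (first piece 2, then r[6]=44)
r[9] = 59  (first piece 1, then r[8]=55)
r[10] = 66  (first piece 2, then r[8]=55)
r[11] = 74  (first piece 5, then r[6]=44)
Maximum revenue is 74.
Now minimize piece count subject to staying optimal: for each k, pieces[k] = 1 + min over i with p[i]+r[k−i]=r[k] of pieces[k−i].
pieces[8] = 2
pieces[9] = 3
pieces[10] = 3
pieces[11] = 2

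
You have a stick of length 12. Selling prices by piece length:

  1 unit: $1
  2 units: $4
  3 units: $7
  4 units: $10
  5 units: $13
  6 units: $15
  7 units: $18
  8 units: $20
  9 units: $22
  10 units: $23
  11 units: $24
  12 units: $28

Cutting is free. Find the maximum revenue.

Consider every possible first cut. r[k] is the best of p[i]+r[k−i] over all sellable i≤k.
r[1] = 1
r[2] = 4
r[3] = 7
r[4] = 10
r[5] = 13
r[6] = 15
r[7] = 18
r[8] = 20  (first piece 3, then r[5]=13)
r[9] = 23  (first piece 4, then r[5]=13)
r[10] = 26  (first piece 5, then r[5]=13)
r[11] = 28  (first piece 4, then r[7]=18)
r[12] = 31  (first piece 5, then r[7]=18)
One optimal cutting: 7 + 5 → $18 + $13 = $31.

31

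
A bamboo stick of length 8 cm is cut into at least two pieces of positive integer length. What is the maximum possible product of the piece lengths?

Define P[k] = max over 1≤i<k of i · max(k−i, P[k−i]); the inner max lets the remainder stay uncut if that's better.
P[2] = 1*max(1,0) = 1*1 = 1
P[3] = 1*max(2,1) = 1*2 = 2
P[4] = 2*max(2,1) = 2*2 = 4
P[5] = 2*max(3,2) = 2*3 = 6
P[6] = 3*max(3,2) = 3*3 = 9
P[7] = 2*max(5,6) = 2*6 = 12
P[8] = 2*max(6,9) = 2*9 = 18
One optimal split: 3 + 3 + 2; product 3*3*2 = 18.

18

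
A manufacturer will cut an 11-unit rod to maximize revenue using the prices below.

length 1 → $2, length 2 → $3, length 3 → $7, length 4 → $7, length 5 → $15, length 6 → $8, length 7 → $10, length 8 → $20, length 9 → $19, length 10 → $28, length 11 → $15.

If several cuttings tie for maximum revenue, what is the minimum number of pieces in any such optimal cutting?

Let r[k] be the best obtainable value from length k. For each k, try every first piece i and keep the best of price[i] + r[k−i].
r[1] = 2
r[2] = 4  (first piece 1, then r[1]=2)
r[3] = 7
r[4] = 9  (first piece 1, then r[3]=7)
r[5] = 15
r[6] = 17  (first piece 1, then r[5]=15)
r[7] = 19  (first piece 1, then r[6]=17)
r[8] = 22  (first piece 3, then r[5]=15)
r[9] = 24  (first piece 1, then r[8]=22)
r[10] = 30  (first piece 5, then r[5]=15)
r[11] = 32  (first piece 1, then r[10]=30)
Maximum revenue is $32.
Now minimize piece count subject to staying optimal: for each k, pieces[k] = 1 + min over i with p[i]+r[k−i]=r[k] of pieces[k−i].
pieces[8] = 2
pieces[9] = 3
pieces[10] = 2
pieces[11] = 3

3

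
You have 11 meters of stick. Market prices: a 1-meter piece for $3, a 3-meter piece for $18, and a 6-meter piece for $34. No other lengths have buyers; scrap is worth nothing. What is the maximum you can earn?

60

Build f[k] bottom-up: f[k] = max over allowed piece i of (p[i] + f[k−i]).
f[1] = 3
f[2] = 6  (first piece 1, then f[1]=3)
f[3] = 18
f[4] = 21  (first piece 1, then f[3]=18)
f[5] = 24  (first piece 1, then f[4]=21)
f[6] = 36  (first piece 3, then f[3]=18)
f[7] = 39  (first piece 1, then f[6]=36)
f[8] = 42  (first piece 1, then f[7]=39)
f[9] = 54  (first piece 3, then f[6]=36)
f[10] = 57  (first piece 1, then f[9]=54)
f[11] = 60  (first piece 1, then f[10]=57)
One optimal cutting: 3 + 3 + 3 + 1 + 1 → $60.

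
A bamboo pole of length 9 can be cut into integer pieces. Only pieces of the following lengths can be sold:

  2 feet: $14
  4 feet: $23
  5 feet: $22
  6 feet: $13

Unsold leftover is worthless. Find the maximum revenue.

56

Let f[k] be the best obtainable value from length k. For each k, try every first piece i and keep the best of price[i] + f[k−i].
f[1] = 0
f[2] = 14
f[3] = 14
f[4] = max(14+14, 23+0) = 28
f[5] = max(14+14, 23+0, 22+0) = 28
f[6] = max(14+28, 23+14, 22+0, 13+0) = 42
f[7] = max(14+28, 23+14, 22+14, 13+0) = 42
f[8] = max(14+42, 23+28, 22+14, 13+14) = 56
f[9] = max(14+42, 23+28, 22+28, 13+14) = 56
One optimal cutting: pieces 2 + 2 + 2 + 2 with 1 foot of scrap → $56.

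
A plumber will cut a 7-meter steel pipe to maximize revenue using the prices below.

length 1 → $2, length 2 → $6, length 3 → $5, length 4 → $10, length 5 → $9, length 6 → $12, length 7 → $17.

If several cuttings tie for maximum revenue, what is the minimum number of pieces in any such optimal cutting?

4

Build r[k] bottom-up: r[k] = max over allowed piece i of (p[i] + r[k−i]).
r[1] = 2
r[2] = 6
r[3] = 8  (first piece 1, then r[2]=6)
r[4] = 12  (first piece 2, then r[2]=6)
r[5] = 14  (first piece 1, then r[4]=12)
r[6] = 18  (first piece 2, then r[4]=12)
r[7] = 20  (first piece 1, then r[6]=18)
Maximum revenue is $20.
Now minimize piece count subject to staying optimal: for each k, pieces[k] = 1 + min over i with p[i]+r[k−i]=r[k] of pieces[k−i].
pieces[4] = 2
pieces[5] = 3
pieces[6] = 3
pieces[7] = 4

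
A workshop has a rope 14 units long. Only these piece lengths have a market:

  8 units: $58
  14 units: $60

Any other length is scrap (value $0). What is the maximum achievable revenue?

Let r[k] be the best obtainable value from length k. For each k, try every first piece i and keep the best of price[i] + r[k−i].
r[1] = 0
r[2] = 0
r[3] = 0
r[4] = 0
r[5] = 0
r[6] = 0
r[7] = 0
r[8] = 58
r[9] = 58
r[10] = 58
r[11] = 58
r[12] = 58
r[13] = 58
r[14] = max(58+0, 60+0) = 60
One optimal cutting: 14 → $60.

60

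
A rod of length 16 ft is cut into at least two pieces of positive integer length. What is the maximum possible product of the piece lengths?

324

Let P[k] be the best product for length k (with at least one cut). For each first piece i, the rest contributes max(k−i, P[k−i]).
P[2] = 1×max(1,0) = 1×1 = 1
P[3] = 1×max(2,1) = 1×2 = 2
P[4] = 2×max(2,1) = 2×2 = 4
P[5] = 2×max(3,2) = 2×3 = 6
P[6] = 3×max(3,2) = 3×3 = 9
P[7] = 2×max(5,6) = 2×6 = 12
P[8] = 2×max(6,9) = 2×9 = 18
P[9] = 3×max(6,9) = 3×9 = 27
P[10] = 2×max(8,18) = 2×18 = 36
P[11] = 2×max(9,27) = 2×27 = 54
P[12] = 3×max(9,27) = 3×27 = 81
P[13] = 2×max(11,54) = 2×54 = 108
P[14] = 2×max(12,81) = 2×81 = 162
P[15] = 3×max(12,81) = 3×81 = 243
P[16] = 2×max(14,162) = 2×162 = 324
One optimal split: 3 + 3 + 3 + 3 + 2 + 2; product 3×3×3×3×2×2 = 324.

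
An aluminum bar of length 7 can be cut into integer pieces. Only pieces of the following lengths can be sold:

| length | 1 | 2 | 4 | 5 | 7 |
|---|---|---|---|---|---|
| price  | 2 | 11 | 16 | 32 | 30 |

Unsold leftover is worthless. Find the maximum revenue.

Build r[k] bottom-up: r[k] = max over allowed piece i of (p[i] + r[k−i]).
r[1] = 2
r[2] = max(2+2, 11+0) = 11
r[3] = max(2+11, 11+2) = 13
r[4] = max(2+13, 11+11, 16+0) = 22
r[5] = max(2+22, 11+13, 16+2, 32+0) = 32
r[6] = max(2+32, 11+22, 16+11, 32+2) = 34
r[7] = max(2+34, 11+32, 16+13, 32+11, 30+0) = 43
One optimal cutting: 5 + 2 → $43.

43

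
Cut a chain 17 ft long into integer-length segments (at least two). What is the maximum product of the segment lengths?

Let prod[k] be the best product for length k (with at least one cut). For each first piece i, the rest contributes max(k−i, prod[k−i]).
Small cases: prod[2]=1, prod[3]=2, prod[4]=4, prod[5]=6, prod[6]=9, prod[7]=12, prod[8]=18, prod[9]=27, prod[10]=36, prod[11]=54, prod[12]=81.
prod[13] = 2×max(11,54) = 2×54 = 108
prod[14] = 2×max(12,81) = 2×81 = 162
prod[15] = 3×max(12,81) = 3×81 = 243
prod[16] = 2×max(14,162) = 2×162 = 324
prod[17] = 2×max(15,243) = 2×243 = 486
One optimal split: 3 + 3 + 3 + 3 + 3 + 2; product 3×3×3×3×3×2 = 486.

486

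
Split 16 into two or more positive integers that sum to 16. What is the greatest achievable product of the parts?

324

Fill P[k] for k=2..16: at each k try every first piece i and multiply by the better of (k−i) uncut or P[k−i].
P[2] = 1×max(1,0) = 1×1 = 1
P[3] = 1×max(2,1) = 1×2 = 2
P[4] = 2×max(2,1) = 2×2 = 4
P[5] = 2×max(3,2) = 2×3 = 6
P[6] = 3×max(3,2) = 3×3 = 9
P[7] = 2×max(5,6) = 2×6 = 12
P[8] = 2×max(6,9) = 2×9 = 18
P[9] = 3×max(6,9) = 3×9 = 27
P[10] = 2×max(8,18) = 2×18 = 36
P[11] = 2×max(9,27) = 2×27 = 54
P[12] = 3×max(9,27) = 3×27 = 81
P[13] = 2×max(11,54) = 2×54 = 108
P[14] = 2×max(12,81) = 2×81 = 162
P[15] = 3×max(12,81) = 3×81 = 243
P[16] = 2×max(14,162) = 2×162 = 324
One optimal split: 3 + 3 + 3 + 3 + 2 + 2; product 3×3×3×3×2×2 = 324.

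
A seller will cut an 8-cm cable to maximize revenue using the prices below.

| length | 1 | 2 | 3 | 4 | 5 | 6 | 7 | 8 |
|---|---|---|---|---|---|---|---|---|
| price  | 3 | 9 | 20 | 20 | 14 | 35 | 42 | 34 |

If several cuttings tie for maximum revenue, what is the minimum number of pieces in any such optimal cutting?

3

Build r[k] bottom-up: r[k] = max over allowed piece i of (p[i] + r[k−i]).
r[1] = 3
r[2] = max(3+3, 9+0) = 9
r[3] = max(3+9, 9+3, 20+0) = 20
r[4] = max(3+20, 9+9, 20+3, 20+0) = 23
r[5] = max(3+23, 9+20, 20+9, 20+3, 14+0) = 29
r[6] = max(3+29, 9+23, 20+20, 20+9, 14+3, 35+0) = 40
r[7] = max(3+40, 9+29, 20+23, …, 35+3, 42+0) = 43
r[8] = max(3+43, 9+40, 20+29, …, 42+3, 34+0) = 49
Maximum revenue is 49.
Now minimize piece count subject to staying optimal: for each k, pieces[k] = 1 + min over i with p[i]+r[k−i]=r[k] of pieces[k−i].
pieces[5] = 2
pieces[6] = 2
pieces[7] = 3
pieces[8] = 3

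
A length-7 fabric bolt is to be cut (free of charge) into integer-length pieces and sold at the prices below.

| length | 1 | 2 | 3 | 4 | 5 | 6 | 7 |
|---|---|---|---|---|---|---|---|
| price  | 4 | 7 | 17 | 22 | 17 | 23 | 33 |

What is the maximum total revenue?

Consider every possible first cut. best[k] is the best of p[i]+best[k−i] over all sellable i≤k.
best[1] = 4
best[2] = max(4+4, 7+0) = 8
best[3] = max(4+8, 7+4, 17+0) = 17
best[4] = max(4+17, 7+8, 17+4, 22+0) = 22
best[5] = max(4+22, 7+17, 17+8, 22+4, 17+0) = 26
best[6] = max(4+26, 7+22, 17+17, 22+8, 17+4, 23+0) = 34
best[7] = max(4+34, 7+26, 17+22, …, 23+4, 33+0) = 39
One optimal cutting: 4 + 3 → $22 + $17 = $39.

39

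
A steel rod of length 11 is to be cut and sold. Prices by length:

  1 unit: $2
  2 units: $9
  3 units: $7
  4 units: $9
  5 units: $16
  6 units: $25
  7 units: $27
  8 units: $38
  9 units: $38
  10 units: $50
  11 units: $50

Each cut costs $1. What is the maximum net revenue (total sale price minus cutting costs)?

Let net[k] be the best obtainable value from length k. For each k, try every first piece i and keep the best of price[i] + net[k−i] minus the 1 cut fee when i<k.
net[1] = 2
net[2] = max(2+2-1, 9+0) = 9
net[3] = max(2+9-1, 9+2-1, 7+0) = 10
net[4] = max(2+10-1, 9+9-1, 7+2-1, 9+0) = 17
net[5] = max(2+17-1, 9+10-1, 7+9-1, 9+2-1, 16+0) = 18
net[6] = max(2+18-1, 9+17-1, 7+10-1, 9+9-1, 16+2-1, 25+0) = 25
net[7] = max(2+25-1, 9+18-1, 7+17-1, …, 25+2-1, 27+0) = 27
net[8] = max(2+27-1, 9+25-1, 7+18-1, …, 27+2-1, 38+0) = 38
net[9] = max(2+38-1, 9+27-1, 7+25-1, …, 38+2-1, 38+0) = 39
net[10] = max(2+39-1, 9+38-1, 7+27-1, …, 38+2-1, 50+0) = 50
net[11] = max(2+50-1, 9+39-1, 7+38-1, …, 50+2-1, 50+0) = 51
One optimal plan: pieces 10 + 1 (1 cut) → $52 − $1 = $51.

51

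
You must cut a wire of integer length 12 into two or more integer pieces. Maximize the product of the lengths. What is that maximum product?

Let prod[k] be the best product for length k (with at least one cut). For each first piece i, the rest contributes max(k−i, prod[k−i]).
Small cases: prod[2]=1, prod[3]=2, prod[4]=4, prod[5]=6, prod[6]=9.
prod[7] = max(1×9, 2×6, 3×4, 4×3, 5×2, 6×1) = 12
prod[8] = max(1×12, 2×9, 3×6, …, 6×2, 7×1) = 18
prod[9] = max(1×18, 2×12, 3×9, …, 7×2, 8×1) = 27
prod[10] = max(1×27, 2×18, 3×12, …, 8×2, 9×1) = 36
prod[11] = max(1×36, 2×27, 3×18, …, 9×2, 10×1) = 54
prod[12] = max(1×54, 2×36, 3×27, …, 10×2, 11×1) = 81
One optimal split: 3 + 3 + 3 + 3; product 3×3×3×3 = 81.

81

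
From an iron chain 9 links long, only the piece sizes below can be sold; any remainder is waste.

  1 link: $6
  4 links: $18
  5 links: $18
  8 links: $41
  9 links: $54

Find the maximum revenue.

54

Let f[k] be the best obtainable value from length k. For each k, try every first piece i and keep the best of price[i] + f[k−i].
f[1] = 6
f[2] = 12  (first piece 1, then f[1]=6)
f[3] = 18  (first piece 1, then f[2]=12)
f[4] = 24  (first piece 1, then f[3]=18)
f[5] = 30  (first piece 1, then f[4]=24)
f[6] = 36  (first piece 1, then f[5]=30)
f[7] = 42  (first piece 1, then f[6]=36)
f[8] = 48  (first piece 1, then f[7]=42)
f[9] = 54  (first piece 1, then f[8]=48)
One optimal cutting: 1 + 1 + 1 + 1 + 1 + 1 + 1 + 1 + 1 → $54.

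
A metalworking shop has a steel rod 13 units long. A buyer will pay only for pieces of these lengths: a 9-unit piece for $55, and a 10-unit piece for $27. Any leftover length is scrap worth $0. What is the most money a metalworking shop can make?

Consider every possible first cut. f[k] is the best of p[i]+f[k−i] over all sellable i≤k.
f[1] = 0
f[2] = 0
f[3] = 0
f[4] = 0
f[5] = 0
f[6] = 0
f[7] = 0
f[8] = 0
f[9] = 55
f[10] = 55
f[11] = 55
f[12] = 55
f[13] = 55
One optimal cutting: pieces 9 with 4 units of scrap → $55.

55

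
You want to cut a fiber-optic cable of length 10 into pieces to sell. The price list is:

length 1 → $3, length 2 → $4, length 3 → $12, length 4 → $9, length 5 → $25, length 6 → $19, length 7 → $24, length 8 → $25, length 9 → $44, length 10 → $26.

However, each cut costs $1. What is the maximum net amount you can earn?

Let r[k] be the best obtainable value from length k. For each k, try every first piece i and keep the best of price[i] + r[k−i] minus the 1 cut fee when i<k.
r[1] = 3
r[2] = 5  (first piece 1, then r[1]=3)
r[3] = 12
r[4] = 14  (first piece 1, then r[3]=12)
r[5] = 25
r[6] = 27  (first piece 1, then r[5]=25)
r[7] = 29  (first piece 1, then r[6]=27)
r[8] = 36  (first piece 3, then r[5]=25)
r[9] = 44
r[10] = 49  (first piece 5, then r[5]=25)
One optimal plan: pieces 5 + 5 (1 cut) → $50 − $1 = $49.

49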